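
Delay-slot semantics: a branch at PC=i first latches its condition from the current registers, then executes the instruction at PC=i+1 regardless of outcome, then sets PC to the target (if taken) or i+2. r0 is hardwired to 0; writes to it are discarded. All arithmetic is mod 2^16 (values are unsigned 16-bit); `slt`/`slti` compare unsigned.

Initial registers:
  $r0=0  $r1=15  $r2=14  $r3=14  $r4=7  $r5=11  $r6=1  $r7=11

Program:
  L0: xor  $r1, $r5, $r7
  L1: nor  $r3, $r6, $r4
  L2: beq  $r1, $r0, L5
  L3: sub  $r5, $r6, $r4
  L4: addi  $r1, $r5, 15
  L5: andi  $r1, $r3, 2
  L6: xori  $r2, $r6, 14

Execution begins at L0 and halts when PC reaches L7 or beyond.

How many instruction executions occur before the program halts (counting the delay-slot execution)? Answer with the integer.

6

PC=0  xor  $r1, $r5, $r7     | $r0=0 $r1=0 $r2=14 $r3=14 $r4=7 $r5=11 $r6=1 $r7=11
PC=1  nor  $r3, $r6, $r4     | $r0=0 $r1=0 $r2=14 $r3=65528 $r4=7 $r5=11 $r6=1 $r7=11
PC=2  beq  $r1, $r0, L5      | $r0=0 $r1=0 $r2=14 $r3=65528 $r4=7 $r5=11 $r6=1 $r7=11  [TAKEN]
PC=3  sub  $r5, $r6, $r4     | $r0=0 $r1=0 $r2=14 $r3=65528 $r4=7 $r5=65530 $r6=1 $r7=11
PC=5  andi  $r1, $r3, 2      | $r0=0 $r1=0 $r2=14 $r3=65528 $r4=7 $r5=65530 $r6=1 $r7=11
PC=6  xori  $r2, $r6, 14     | $r0=0 $r1=0 $r2=15 $r3=65528 $r4=7 $r5=65530 $r6=1 $r7=11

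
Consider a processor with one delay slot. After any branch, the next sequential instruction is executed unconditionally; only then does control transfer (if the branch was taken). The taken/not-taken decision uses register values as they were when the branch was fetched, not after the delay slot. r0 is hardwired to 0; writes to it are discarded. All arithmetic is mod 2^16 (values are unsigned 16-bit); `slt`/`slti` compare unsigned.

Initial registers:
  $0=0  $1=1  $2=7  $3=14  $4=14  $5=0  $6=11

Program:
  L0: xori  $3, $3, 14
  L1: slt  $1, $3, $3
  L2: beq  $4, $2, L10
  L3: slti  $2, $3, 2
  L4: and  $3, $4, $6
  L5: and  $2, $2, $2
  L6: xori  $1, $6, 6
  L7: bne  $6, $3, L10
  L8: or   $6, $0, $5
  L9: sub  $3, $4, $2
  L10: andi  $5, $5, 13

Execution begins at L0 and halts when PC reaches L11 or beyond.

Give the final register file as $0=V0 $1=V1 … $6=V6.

$0=0 $1=13 $2=1 $3=10 $4=14 $5=0 $6=0

#0 xori  $3, $3, 14 ; 0/1/7/0/14/0/11
#1 slt  $1, $3, $3 ; 0/0/7/0/14/0/11
#2 beq  $4, $2, L10 ; 0/0/7/0/14/0/11 ; →fallthru
#3 slti  $2, $3, 2 ; 0/0/1/0/14/0/11
#4 and  $3, $4, $6 ; 0/0/1/10/14/0/11
#5 and  $2, $2, $2 ; 0/0/1/10/14/0/11
#6 xori  $1, $6, 6 ; 0/13/1/10/14/0/11
#7 bne  $6, $3, L10 ; 0/13/1/10/14/0/11 ; →target
#8 or   $6, $0, $5 ; 0/13/1/10/14/0/0
#10 andi  $5, $5, 13 ; 0/13/1/10/14/0/0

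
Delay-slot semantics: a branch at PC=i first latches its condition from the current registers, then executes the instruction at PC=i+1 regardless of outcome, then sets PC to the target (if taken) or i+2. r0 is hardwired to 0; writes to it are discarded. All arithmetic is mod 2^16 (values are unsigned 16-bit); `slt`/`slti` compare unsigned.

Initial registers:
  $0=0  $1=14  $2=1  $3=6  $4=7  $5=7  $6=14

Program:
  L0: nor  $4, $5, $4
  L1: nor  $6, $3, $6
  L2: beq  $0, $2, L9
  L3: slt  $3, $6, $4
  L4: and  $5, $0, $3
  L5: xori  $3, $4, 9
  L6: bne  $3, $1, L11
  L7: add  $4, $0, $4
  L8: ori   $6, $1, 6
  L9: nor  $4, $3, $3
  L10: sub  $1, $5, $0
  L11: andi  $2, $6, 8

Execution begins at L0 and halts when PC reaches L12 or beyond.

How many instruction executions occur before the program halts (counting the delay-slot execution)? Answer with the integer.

9

PC=0  nor  $4, $5, $4        | $0=0 $1=14 $2=1 $3=6 $4=65528 $5=7 $6=14
PC=1  nor  $6, $3, $6        | $0=0 $1=14 $2=1 $3=6 $4=65528 $5=7 $6=65521
PC=2  beq  $0, $2, L9        | $0=0 $1=14 $2=1 $3=6 $4=65528 $5=7 $6=65521  [not taken]
PC=3  slt  $3, $6, $4        | $0=0 $1=14 $2=1 $3=1 $4=65528 $5=7 $6=65521
PC=4  and  $5, $0, $3        | $0=0 $1=14 $2=1 $3=1 $4=65528 $5=0 $6=65521
PC=5  xori  $3, $4, 9        | $0=0 $1=14 $2=1 $3=65521 $4=65528 $5=0 $6=65521
PC=6  bne  $3, $1, L11       | $0=0 $1=14 $2=1 $3=65521 $4=65528 $5=0 $6=65521  [TAKEN]
PC=7  add  $4, $0, $4        | $0=0 $1=14 $2=1 $3=65521 $4=65528 $5=0 $6=65521
PC=11 andi  $2, $6, 8        | $0=0 $1=14 $2=0 $3=65521 $4=65528 $5=0 $6=65521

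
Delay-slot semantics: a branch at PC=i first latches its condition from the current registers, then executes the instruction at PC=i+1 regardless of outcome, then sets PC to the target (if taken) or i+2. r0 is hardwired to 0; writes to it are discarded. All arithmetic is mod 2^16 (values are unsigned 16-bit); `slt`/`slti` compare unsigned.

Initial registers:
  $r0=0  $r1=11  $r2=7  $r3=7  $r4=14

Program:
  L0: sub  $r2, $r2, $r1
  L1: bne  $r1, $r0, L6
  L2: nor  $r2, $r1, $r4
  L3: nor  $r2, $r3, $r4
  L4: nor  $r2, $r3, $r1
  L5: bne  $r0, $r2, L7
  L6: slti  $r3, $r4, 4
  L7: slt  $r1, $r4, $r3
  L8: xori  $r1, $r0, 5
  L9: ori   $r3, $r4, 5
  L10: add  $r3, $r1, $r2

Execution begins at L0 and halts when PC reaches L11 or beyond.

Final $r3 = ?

[0] sub  $r2, $r2, $r1  →  {$r0:0, $r1:11, $r2:65532, $r3:7, $r4:14}
[1] bne  $r1, $r0, L6  →  {$r0:0, $r1:11, $r2:65532, $r3:7, $r4:14}  ⟨branch taken⟩
[2] nor  $r2, $r1, $r4  →  {$r0:0, $r1:11, $r2:65520, $r3:7, $r4:14}
[6] slti  $r3, $r4, 4  →  {$r0:0, $r1:11, $r2:65520, $r3:0, $r4:14}
[7] slt  $r1, $r4, $r3  →  {$r0:0, $r1:0, $r2:65520, $r3:0, $r4:14}
[8] xori  $r1, $r0, 5  →  {$r0:0, $r1:5, $r2:65520, $r3:0, $r4:14}
[9] ori   $r3, $r4, 5  →  {$r0:0, $r1:5, $r2:65520, $r3:15, $r4:14}
[10] add  $r3, $r1, $r2  →  {$r0:0, $r1:5, $r2:65520, $r3:65525, $r4:14}

65525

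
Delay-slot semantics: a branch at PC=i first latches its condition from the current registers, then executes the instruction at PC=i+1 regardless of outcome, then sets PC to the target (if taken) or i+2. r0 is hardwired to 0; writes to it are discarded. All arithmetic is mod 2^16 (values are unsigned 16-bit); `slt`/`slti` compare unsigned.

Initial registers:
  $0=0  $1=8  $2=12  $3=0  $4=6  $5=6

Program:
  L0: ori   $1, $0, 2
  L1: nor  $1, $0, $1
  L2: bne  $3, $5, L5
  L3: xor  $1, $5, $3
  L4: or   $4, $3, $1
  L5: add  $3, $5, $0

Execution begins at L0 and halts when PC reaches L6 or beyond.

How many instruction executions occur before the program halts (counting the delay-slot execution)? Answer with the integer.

5

#0 ori   $1, $0, 2 ; 0/2/12/0/6/6
#1 nor  $1, $0, $1 ; 0/65533/12/0/6/6
#2 bne  $3, $5, L5 ; 0/65533/12/0/6/6 ; →target
#3 xor  $1, $5, $3 ; 0/6/12/0/6/6
#5 add  $3, $5, $0 ; 0/6/12/6/6/6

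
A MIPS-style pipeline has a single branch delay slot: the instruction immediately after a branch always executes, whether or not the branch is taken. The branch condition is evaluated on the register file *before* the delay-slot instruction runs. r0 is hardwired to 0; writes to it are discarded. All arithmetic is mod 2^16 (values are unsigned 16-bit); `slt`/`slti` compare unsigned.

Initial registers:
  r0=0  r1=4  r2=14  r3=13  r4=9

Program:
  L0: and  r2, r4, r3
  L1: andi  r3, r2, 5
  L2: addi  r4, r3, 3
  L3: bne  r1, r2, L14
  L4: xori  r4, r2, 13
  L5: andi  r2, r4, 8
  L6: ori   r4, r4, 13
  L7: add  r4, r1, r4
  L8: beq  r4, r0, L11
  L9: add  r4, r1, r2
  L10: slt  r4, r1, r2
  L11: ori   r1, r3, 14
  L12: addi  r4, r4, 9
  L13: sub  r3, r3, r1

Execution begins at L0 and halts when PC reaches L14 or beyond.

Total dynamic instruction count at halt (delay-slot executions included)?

#0 and  r2, r4, r3 ; 0/4/9/13/9
#1 andi  r3, r2, 5 ; 0/4/9/1/9
#2 addi  r4, r3, 3 ; 0/4/9/1/4
#3 bne  r1, r2, L14 ; 0/4/9/1/4 ; →target
#4 xori  r4, r2, 13 ; 0/4/9/1/4

5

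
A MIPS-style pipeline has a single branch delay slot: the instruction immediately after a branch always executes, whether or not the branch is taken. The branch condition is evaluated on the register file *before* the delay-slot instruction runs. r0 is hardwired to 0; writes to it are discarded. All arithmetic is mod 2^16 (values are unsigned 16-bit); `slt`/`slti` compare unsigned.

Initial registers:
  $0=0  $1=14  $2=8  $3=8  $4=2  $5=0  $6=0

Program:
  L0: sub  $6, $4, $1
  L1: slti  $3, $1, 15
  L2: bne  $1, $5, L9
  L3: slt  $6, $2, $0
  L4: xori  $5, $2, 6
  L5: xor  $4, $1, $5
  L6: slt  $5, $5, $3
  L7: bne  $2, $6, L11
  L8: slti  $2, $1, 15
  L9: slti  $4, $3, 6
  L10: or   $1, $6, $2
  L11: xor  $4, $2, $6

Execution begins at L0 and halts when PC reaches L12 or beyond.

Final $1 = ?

  step pc=0: sub  $6, $4, $1  regs=(0,14,8,8,2,0,65524)
  step pc=1: slti  $3, $1, 15  regs=(0,14,8,1,2,0,65524)
  step pc=2: bne  $1, $5, L9  cond=T  regs=(0,14,8,1,2,0,65524)
  step pc=3: slt  $6, $2, $0  regs=(0,14,8,1,2,0,0)
  step pc=9: slti  $4, $3, 6  regs=(0,14,8,1,1,0,0)
  step pc=10: or   $1, $6, $2  regs=(0,8,8,1,1,0,0)
  step pc=11: xor  $4, $2, $6  regs=(0,8,8,1,8,0,0)

8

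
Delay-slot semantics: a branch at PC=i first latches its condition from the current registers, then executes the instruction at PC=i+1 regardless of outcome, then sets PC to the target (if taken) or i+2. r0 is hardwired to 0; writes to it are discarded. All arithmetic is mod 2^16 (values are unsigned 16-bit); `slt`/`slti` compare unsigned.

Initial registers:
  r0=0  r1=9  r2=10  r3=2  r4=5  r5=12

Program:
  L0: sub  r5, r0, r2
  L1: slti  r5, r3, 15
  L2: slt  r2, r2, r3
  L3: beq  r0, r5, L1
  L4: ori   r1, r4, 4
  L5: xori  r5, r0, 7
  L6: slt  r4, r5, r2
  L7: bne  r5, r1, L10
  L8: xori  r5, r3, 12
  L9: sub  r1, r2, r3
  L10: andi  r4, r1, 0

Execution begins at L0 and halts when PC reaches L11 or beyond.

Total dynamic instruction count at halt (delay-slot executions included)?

10

PC=0  sub  r5, r0, r2        | r0=0 r1=9 r2=10 r3=2 r4=5 r5=65526
PC=1  slti  r5, r3, 15       | r0=0 r1=9 r2=10 r3=2 r4=5 r5=1
PC=2  slt  r2, r2, r3        | r0=0 r1=9 r2=0 r3=2 r4=5 r5=1
PC=3  beq  r0, r5, L1        | r0=0 r1=9 r2=0 r3=2 r4=5 r5=1  [not taken]
PC=4  ori   r1, r4, 4        | r0=0 r1=5 r2=0 r3=2 r4=5 r5=1
PC=5  xori  r5, r0, 7        | r0=0 r1=5 r2=0 r3=2 r4=5 r5=7
PC=6  slt  r4, r5, r2        | r0=0 r1=5 r2=0 r3=2 r4=0 r5=7
PC=7  bne  r5, r1, L10       | r0=0 r1=5 r2=0 r3=2 r4=0 r5=7  [TAKEN]
PC=8  xori  r5, r3, 12       | r0=0 r1=5 r2=0 r3=2 r4=0 r5=14
PC=10 andi  r4, r1, 0        | r0=0 r1=5 r2=0 r3=2 r4=0 r5=14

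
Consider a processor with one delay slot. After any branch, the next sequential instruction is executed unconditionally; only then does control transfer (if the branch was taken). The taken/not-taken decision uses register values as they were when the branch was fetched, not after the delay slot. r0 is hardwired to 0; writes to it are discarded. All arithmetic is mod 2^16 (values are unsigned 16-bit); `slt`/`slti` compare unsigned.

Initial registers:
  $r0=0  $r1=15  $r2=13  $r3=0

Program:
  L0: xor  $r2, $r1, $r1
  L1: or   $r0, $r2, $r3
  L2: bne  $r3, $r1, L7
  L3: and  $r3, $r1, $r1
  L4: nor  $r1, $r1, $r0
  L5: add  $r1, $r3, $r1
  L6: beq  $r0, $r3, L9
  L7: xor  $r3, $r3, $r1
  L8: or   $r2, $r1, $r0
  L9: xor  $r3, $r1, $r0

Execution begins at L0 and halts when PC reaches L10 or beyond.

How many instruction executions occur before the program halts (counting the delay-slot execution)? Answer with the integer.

7

PC=0  xor  $r2, $r1, $r1     | $r0=0 $r1=15 $r2=0 $r3=0
PC=1  or   $r0, $r2, $r3     | $r0=0 $r1=15 $r2=0 $r3=0
PC=2  bne  $r3, $r1, L7      | $r0=0 $r1=15 $r2=0 $r3=0  [TAKEN]
PC=3  and  $r3, $r1, $r1     | $r0=0 $r1=15 $r2=0 $r3=15
PC=7  xor  $r3, $r3, $r1     | $r0=0 $r1=15 $r2=0 $r3=0
PC=8  or   $r2, $r1, $r0     | $r0=0 $r1=15 $r2=15 $r3=0
PC=9  xor  $r3, $r1, $r0     | $r0=0 $r1=15 $r2=15 $r3=15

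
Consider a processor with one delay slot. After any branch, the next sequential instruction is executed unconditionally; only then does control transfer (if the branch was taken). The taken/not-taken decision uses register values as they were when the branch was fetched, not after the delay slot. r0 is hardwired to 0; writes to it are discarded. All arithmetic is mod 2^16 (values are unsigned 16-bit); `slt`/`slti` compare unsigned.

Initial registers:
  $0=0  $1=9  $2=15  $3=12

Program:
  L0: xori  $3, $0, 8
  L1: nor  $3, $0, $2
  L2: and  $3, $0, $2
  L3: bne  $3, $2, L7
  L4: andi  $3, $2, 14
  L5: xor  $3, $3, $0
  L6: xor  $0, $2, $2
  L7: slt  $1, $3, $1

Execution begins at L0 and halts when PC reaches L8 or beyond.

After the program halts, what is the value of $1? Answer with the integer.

  step pc=0: xori  $3, $0, 8  regs=(0,9,15,8)
  step pc=1: nor  $3, $0, $2  regs=(0,9,15,65520)
  step pc=2: and  $3, $0, $2  regs=(0,9,15,0)
  step pc=3: bne  $3, $2, L7  cond=T  regs=(0,9,15,0)
  step pc=4: andi  $3, $2, 14  regs=(0,9,15,14)
  step pc=7: slt  $1, $3, $1  regs=(0,0,15,14)

0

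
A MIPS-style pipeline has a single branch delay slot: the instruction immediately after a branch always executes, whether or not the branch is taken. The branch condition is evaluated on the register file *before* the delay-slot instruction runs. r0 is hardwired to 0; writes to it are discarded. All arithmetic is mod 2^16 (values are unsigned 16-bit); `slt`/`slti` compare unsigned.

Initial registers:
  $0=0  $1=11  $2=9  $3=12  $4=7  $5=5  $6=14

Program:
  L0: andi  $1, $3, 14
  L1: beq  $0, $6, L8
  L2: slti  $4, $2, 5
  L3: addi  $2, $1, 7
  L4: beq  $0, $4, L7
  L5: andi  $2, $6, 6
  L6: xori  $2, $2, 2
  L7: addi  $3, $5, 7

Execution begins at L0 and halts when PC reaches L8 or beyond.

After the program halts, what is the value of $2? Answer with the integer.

6

[0] andi  $1, $3, 14  →  {$0:0, $1:12, $2:9, $3:12, $4:7, $5:5, $6:14}
[1] beq  $0, $6, L8  →  {$0:0, $1:12, $2:9, $3:12, $4:7, $5:5, $6:14}  ⟨branch fallthrough⟩
[2] slti  $4, $2, 5  →  {$0:0, $1:12, $2:9, $3:12, $4:0, $5:5, $6:14}
[3] addi  $2, $1, 7  →  {$0:0, $1:12, $2:19, $3:12, $4:0, $5:5, $6:14}
[4] beq  $0, $4, L7  →  {$0:0, $1:12, $2:19, $3:12, $4:0, $5:5, $6:14}  ⟨branch taken⟩
[5] andi  $2, $6, 6  →  {$0:0, $1:12, $2:6, $3:12, $4:0, $5:5, $6:14}
[7] addi  $3, $5, 7  →  {$0:0, $1:12, $2:6, $3:12, $4:0, $5:5, $6:14}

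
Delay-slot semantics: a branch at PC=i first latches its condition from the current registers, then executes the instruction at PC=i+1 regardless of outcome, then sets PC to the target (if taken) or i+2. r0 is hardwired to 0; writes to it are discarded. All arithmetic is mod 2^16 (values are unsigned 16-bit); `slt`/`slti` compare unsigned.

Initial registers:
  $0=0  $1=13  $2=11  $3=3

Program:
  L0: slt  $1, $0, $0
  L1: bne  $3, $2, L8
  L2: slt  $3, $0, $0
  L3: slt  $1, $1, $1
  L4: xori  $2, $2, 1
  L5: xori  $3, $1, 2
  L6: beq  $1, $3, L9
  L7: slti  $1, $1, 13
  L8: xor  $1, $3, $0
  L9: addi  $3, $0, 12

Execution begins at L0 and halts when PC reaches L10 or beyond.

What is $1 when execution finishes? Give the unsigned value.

  step pc=0: slt  $1, $0, $0  regs=(0,0,11,3)
  step pc=1: bne  $3, $2, L8  cond=T  regs=(0,0,11,3)
  step pc=2: slt  $3, $0, $0  regs=(0,0,11,0)
  step pc=8: xor  $1, $3, $0  regs=(0,0,11,0)
  step pc=9: addi  $3, $0, 12  regs=(0,0,11,12)

0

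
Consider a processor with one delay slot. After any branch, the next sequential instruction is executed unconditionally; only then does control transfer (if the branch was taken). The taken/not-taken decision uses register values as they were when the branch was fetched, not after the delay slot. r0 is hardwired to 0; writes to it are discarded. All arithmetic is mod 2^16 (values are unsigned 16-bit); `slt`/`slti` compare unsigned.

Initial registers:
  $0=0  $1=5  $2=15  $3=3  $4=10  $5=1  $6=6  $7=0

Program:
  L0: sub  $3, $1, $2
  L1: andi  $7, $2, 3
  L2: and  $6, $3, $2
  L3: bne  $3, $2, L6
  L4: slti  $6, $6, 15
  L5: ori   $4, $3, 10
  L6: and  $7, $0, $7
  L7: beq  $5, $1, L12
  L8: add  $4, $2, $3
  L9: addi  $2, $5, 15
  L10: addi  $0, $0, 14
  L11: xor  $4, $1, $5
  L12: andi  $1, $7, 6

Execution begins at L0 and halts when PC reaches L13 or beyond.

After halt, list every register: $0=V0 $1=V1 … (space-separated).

$0=0 $1=0 $2=16 $3=65526 $4=4 $5=1 $6=1 $7=0

  step pc=0: sub  $3, $1, $2  regs=(0,5,15,65526,10,1,6,0)
  step pc=1: andi  $7, $2, 3  regs=(0,5,15,65526,10,1,6,3)
  step pc=2: and  $6, $3, $2  regs=(0,5,15,65526,10,1,6,3)
  step pc=3: bne  $3, $2, L6  cond=T  regs=(0,5,15,65526,10,1,6,3)
  step pc=4: slti  $6, $6, 15  regs=(0,5,15,65526,10,1,1,3)
  step pc=6: and  $7, $0, $7  regs=(0,5,15,65526,10,1,1,0)
  step pc=7: beq  $5, $1, L12  cond=F  regs=(0,5,15,65526,10,1,1,0)
  step pc=8: add  $4, $2, $3  regs=(0,5,15,65526,5,1,1,0)
  step pc=9: addi  $2, $5, 15  regs=(0,5,16,65526,5,1,1,0)
  step pc=10: addi  $0, $0, 14  regs=(0,5,16,65526,5,1,1,0)
  step pc=11: xor  $4, $1, $5  regs=(0,5,16,65526,4,1,1,0)
  step pc=12: andi  $1, $7, 6  regs=(0,0,16,65526,4,1,1,0)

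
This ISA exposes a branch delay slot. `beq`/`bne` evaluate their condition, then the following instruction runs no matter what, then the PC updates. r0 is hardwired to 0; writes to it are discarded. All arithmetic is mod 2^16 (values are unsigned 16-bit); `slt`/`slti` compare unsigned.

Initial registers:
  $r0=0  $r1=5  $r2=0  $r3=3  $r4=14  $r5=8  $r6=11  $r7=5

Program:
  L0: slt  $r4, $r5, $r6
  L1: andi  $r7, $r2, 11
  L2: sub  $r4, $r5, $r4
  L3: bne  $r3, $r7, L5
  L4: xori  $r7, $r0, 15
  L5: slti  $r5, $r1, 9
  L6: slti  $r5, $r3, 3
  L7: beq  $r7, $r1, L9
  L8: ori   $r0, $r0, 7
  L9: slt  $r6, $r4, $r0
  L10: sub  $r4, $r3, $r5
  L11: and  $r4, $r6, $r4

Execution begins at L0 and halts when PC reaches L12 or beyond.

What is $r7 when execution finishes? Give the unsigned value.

PC=0  slt  $r4, $r5, $r6     | $r0=0 $r1=5 $r2=0 $r3=3 $r4=1 $r5=8 $r6=11 $r7=5
PC=1  andi  $r7, $r2, 11     | $r0=0 $r1=5 $r2=0 $r3=3 $r4=1 $r5=8 $r6=11 $r7=0
PC=2  sub  $r4, $r5, $r4     | $r0=0 $r1=5 $r2=0 $r3=3 $r4=7 $r5=8 $r6=11 $r7=0
PC=3  bne  $r3, $r7, L5      | $r0=0 $r1=5 $r2=0 $r3=3 $r4=7 $r5=8 $r6=11 $r7=0  [TAKEN]
PC=4  xori  $r7, $r0, 15     | $r0=0 $r1=5 $r2=0 $r3=3 $r4=7 $r5=8 $r6=11 $r7=15
PC=5  slti  $r5, $r1, 9      | $r0=0 $r1=5 $r2=0 $r3=3 $r4=7 $r5=1 $r6=11 $r7=15
PC=6  slti  $r5, $r3, 3      | $r0=0 $r1=5 $r2=0 $r3=3 $r4=7 $r5=0 $r6=11 $r7=15
PC=7  beq  $r7, $r1, L9      | $r0=0 $r1=5 $r2=0 $r3=3 $r4=7 $r5=0 $r6=11 $r7=15  [not taken]
PC=8  ori   $r0, $r0, 7      | $r0=0 $r1=5 $r2=0 $r3=3 $r4=7 $r5=0 $r6=11 $r7=15
PC=9  slt  $r6, $r4, $r0     | $r0=0 $r1=5 $r2=0 $r3=3 $r4=7 $r5=0 $r6=0 $r7=15
PC=10 sub  $r4, $r3, $r5     | $r0=0 $r1=5 $r2=0 $r3=3 $r4=3 $r5=0 $r6=0 $r7=15
PC=11 and  $r4, $r6, $r4     | $r0=0 $r1=5 $r2=0 $r3=3 $r4=0 $r5=0 $r6=0 $r7=15

15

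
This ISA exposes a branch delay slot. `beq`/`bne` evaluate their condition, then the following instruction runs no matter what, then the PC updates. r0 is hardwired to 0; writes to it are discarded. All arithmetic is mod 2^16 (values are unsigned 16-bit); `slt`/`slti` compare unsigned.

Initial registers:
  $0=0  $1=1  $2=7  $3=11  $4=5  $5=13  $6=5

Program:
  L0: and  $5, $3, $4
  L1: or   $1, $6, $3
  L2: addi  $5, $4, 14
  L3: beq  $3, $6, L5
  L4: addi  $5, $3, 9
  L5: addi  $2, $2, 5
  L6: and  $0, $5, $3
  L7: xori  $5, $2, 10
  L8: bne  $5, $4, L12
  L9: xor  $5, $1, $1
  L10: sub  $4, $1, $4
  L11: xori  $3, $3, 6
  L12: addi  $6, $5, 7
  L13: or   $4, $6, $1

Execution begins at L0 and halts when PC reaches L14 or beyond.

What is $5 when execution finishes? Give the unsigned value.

0

[0] and  $5, $3, $4  →  {$0:0, $1:1, $2:7, $3:11, $4:5, $5:1, $6:5}
[1] or   $1, $6, $3  →  {$0:0, $1:15, $2:7, $3:11, $4:5, $5:1, $6:5}
[2] addi  $5, $4, 14  →  {$0:0, $1:15, $2:7, $3:11, $4:5, $5:19, $6:5}
[3] beq  $3, $6, L5  →  {$0:0, $1:15, $2:7, $3:11, $4:5, $5:19, $6:5}  ⟨branch fallthrough⟩
[4] addi  $5, $3, 9  →  {$0:0, $1:15, $2:7, $3:11, $4:5, $5:20, $6:5}
[5] addi  $2, $2, 5  →  {$0:0, $1:15, $2:12, $3:11, $4:5, $5:20, $6:5}
[6] and  $0, $5, $3  →  {$0:0, $1:15, $2:12, $3:11, $4:5, $5:20, $6:5}
[7] xori  $5, $2, 10  →  {$0:0, $1:15, $2:12, $3:11, $4:5, $5:6, $6:5}
[8] bne  $5, $4, L12  →  {$0:0, $1:15, $2:12, $3:11, $4:5, $5:6, $6:5}  ⟨branch taken⟩
[9] xor  $5, $1, $1  →  {$0:0, $1:15, $2:12, $3:11, $4:5, $5:0, $6:5}
[12] addi  $6, $5, 7  →  {$0:0, $1:15, $2:12, $3:11, $4:5, $5:0, $6:7}
[13] or   $4, $6, $1  →  {$0:0, $1:15, $2:12, $3:11, $4:15, $5:0, $6:7}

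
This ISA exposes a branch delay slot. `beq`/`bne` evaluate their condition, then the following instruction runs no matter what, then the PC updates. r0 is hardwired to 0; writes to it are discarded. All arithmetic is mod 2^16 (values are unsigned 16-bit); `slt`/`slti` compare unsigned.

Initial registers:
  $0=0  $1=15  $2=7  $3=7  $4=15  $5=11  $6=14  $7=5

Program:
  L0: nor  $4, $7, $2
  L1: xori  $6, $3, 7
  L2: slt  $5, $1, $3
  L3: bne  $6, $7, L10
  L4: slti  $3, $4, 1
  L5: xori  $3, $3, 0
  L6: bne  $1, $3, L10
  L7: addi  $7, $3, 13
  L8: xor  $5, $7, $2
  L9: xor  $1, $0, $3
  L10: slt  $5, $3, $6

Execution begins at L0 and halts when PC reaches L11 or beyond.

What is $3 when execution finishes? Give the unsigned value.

[0] nor  $4, $7, $2  →  {$0:0, $1:15, $2:7, $3:7, $4:65528, $5:11, $6:14, $7:5}
[1] xori  $6, $3, 7  →  {$0:0, $1:15, $2:7, $3:7, $4:65528, $5:11, $6:0, $7:5}
[2] slt  $5, $1, $3  →  {$0:0, $1:15, $2:7, $3:7, $4:65528, $5:0, $6:0, $7:5}
[3] bne  $6, $7, L10  →  {$0:0, $1:15, $2:7, $3:7, $4:65528, $5:0, $6:0, $7:5}  ⟨branch taken⟩
[4] slti  $3, $4, 1  →  {$0:0, $1:15, $2:7, $3:0, $4:65528, $5:0, $6:0, $7:5}
[10] slt  $5, $3, $6  →  {$0:0, $1:15, $2:7, $3:0, $4:65528, $5:0, $6:0, $7:5}

0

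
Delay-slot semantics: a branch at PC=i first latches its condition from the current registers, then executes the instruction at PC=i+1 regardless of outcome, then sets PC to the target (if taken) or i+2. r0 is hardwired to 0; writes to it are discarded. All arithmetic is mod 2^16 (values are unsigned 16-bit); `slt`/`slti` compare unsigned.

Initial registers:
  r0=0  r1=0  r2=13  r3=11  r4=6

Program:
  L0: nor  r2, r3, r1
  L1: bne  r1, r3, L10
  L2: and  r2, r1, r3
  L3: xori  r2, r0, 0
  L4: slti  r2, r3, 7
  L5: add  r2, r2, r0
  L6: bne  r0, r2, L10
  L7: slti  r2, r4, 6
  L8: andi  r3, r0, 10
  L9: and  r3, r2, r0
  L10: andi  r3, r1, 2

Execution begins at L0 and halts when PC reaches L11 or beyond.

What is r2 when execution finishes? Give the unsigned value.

0

  step pc=0: nor  r2, r3, r1  regs=(0,0,65524,11,6)
  step pc=1: bne  r1, r3, L10  cond=T  regs=(0,0,65524,11,6)
  step pc=2: and  r2, r1, r3  regs=(0,0,0,11,6)
  step pc=10: andi  r3, r1, 2  regs=(0,0,0,0,6)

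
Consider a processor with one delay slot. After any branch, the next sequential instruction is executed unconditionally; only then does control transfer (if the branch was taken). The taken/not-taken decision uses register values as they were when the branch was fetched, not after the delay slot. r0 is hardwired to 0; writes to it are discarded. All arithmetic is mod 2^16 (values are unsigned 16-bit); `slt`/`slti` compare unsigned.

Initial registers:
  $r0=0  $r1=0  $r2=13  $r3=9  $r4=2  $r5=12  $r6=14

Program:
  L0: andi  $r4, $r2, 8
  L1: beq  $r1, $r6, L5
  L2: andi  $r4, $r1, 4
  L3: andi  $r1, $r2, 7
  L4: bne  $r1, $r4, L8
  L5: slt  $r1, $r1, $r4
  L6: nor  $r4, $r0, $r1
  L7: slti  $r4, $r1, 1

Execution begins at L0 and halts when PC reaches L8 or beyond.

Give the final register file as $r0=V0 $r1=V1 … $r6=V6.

  step pc=0: andi  $r4, $r2, 8  regs=(0,0,13,9,8,12,14)
  step pc=1: beq  $r1, $r6, L5  cond=F  regs=(0,0,13,9,8,12,14)
  step pc=2: andi  $r4, $r1, 4  regs=(0,0,13,9,0,12,14)
  step pc=3: andi  $r1, $r2, 7  regs=(0,5,13,9,0,12,14)
  step pc=4: bne  $r1, $r4, L8  cond=T  regs=(0,5,13,9,0,12,14)
  step pc=5: slt  $r1, $r1, $r4  regs=(0,0,13,9,0,12,14)

$r0=0 $r1=0 $r2=13 $r3=9 $r4=0 $r5=12 $r6=14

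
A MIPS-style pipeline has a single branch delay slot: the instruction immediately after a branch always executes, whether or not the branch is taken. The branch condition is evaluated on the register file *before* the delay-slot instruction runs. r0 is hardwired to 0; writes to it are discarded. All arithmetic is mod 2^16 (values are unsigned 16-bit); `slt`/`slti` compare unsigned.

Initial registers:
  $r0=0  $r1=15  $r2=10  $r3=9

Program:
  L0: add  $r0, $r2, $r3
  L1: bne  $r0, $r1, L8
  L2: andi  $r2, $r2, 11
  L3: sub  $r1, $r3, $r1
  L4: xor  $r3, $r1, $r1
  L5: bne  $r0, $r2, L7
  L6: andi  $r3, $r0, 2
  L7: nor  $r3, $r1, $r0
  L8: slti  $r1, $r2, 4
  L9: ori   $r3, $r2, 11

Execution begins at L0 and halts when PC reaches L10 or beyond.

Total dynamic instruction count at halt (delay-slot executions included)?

#0 add  $r0, $r2, $r3 ; 0/15/10/9
#1 bne  $r0, $r1, L8 ; 0/15/10/9 ; →target
#2 andi  $r2, $r2, 11 ; 0/15/10/9
#8 slti  $r1, $r2, 4 ; 0/0/10/9
#9 ori   $r3, $r2, 11 ; 0/0/10/11

5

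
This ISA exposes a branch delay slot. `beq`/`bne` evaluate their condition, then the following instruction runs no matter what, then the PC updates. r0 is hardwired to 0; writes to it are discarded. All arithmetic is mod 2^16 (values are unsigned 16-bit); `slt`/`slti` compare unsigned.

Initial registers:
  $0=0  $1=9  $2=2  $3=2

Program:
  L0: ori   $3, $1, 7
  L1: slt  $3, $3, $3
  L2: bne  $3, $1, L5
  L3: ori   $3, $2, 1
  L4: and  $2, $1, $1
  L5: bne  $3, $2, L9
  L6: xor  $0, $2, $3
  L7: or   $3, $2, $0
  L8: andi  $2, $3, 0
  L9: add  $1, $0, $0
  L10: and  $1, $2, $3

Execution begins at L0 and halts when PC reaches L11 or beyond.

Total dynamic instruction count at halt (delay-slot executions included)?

  step pc=0: ori   $3, $1, 7  regs=(0,9,2,15)
  step pc=1: slt  $3, $3, $3  regs=(0,9,2,0)
  step pc=2: bne  $3, $1, L5  cond=T  regs=(0,9,2,0)
  step pc=3: ori   $3, $2, 1  regs=(0,9,2,3)
  step pc=5: bne  $3, $2, L9  cond=T  regs=(0,9,2,3)
  step pc=6: xor  $0, $2, $3  regs=(0,9,2,3)
  step pc=9: add  $1, $0, $0  regs=(0,0,2,3)
  step pc=10: and  $1, $2, $3  regs=(0,2,2,3)

8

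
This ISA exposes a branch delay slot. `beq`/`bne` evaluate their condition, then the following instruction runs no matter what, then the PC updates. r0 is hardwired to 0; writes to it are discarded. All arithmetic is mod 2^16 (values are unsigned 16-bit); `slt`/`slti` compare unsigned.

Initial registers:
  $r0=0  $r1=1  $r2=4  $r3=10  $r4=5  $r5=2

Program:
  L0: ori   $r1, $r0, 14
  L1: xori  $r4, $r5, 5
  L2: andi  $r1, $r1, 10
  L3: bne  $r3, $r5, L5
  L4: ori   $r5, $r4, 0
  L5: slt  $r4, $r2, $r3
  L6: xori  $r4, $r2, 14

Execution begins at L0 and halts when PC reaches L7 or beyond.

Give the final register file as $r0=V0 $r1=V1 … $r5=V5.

  step pc=0: ori   $r1, $r0, 14  regs=(0,14,4,10,5,2)
  step pc=1: xori  $r4, $r5, 5  regs=(0,14,4,10,7,2)
  step pc=2: andi  $r1, $r1, 10  regs=(0,10,4,10,7,2)
  step pc=3: bne  $r3, $r5, L5  cond=T  regs=(0,10,4,10,7,2)
  step pc=4: ori   $r5, $r4, 0  regs=(0,10,4,10,7,7)
  step pc=5: slt  $r4, $r2, $r3  regs=(0,10,4,10,1,7)
  step pc=6: xori  $r4, $r2, 14  regs=(0,10,4,10,10,7)

$r0=0 $r1=10 $r2=4 $r3=10 $r4=10 $r5=7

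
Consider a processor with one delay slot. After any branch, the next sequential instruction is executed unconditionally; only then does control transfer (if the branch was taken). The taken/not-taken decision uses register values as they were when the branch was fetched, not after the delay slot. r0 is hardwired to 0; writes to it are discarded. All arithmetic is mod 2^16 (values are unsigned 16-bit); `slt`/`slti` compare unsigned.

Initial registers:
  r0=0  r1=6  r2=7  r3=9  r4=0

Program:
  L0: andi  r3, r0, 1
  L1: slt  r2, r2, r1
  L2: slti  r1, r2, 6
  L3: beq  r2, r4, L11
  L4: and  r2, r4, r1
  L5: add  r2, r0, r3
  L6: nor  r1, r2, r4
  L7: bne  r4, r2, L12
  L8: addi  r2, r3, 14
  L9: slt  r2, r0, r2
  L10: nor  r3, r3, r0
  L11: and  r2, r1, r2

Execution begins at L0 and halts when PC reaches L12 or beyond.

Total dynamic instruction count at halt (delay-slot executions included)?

#0 andi  r3, r0, 1 ; 0/6/7/0/0
#1 slt  r2, r2, r1 ; 0/6/0/0/0
#2 slti  r1, r2, 6 ; 0/1/0/0/0
#3 beq  r2, r4, L11 ; 0/1/0/0/0 ; →target
#4 and  r2, r4, r1 ; 0/1/0/0/0
#11 and  r2, r1, r2 ; 0/1/0/0/0

6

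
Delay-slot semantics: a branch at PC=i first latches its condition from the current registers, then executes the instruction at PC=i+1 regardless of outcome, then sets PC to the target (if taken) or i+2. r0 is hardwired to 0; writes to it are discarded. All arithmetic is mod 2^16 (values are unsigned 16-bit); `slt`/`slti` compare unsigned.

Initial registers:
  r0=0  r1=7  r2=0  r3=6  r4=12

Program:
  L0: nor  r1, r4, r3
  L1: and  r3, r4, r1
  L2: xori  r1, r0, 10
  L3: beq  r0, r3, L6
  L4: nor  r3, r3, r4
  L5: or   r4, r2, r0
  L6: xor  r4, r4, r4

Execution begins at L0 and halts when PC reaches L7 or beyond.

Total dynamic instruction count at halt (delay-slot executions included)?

PC=0  nor  r1, r4, r3        | r0=0 r1=65521 r2=0 r3=6 r4=12
PC=1  and  r3, r4, r1        | r0=0 r1=65521 r2=0 r3=0 r4=12
PC=2  xori  r1, r0, 10       | r0=0 r1=10 r2=0 r3=0 r4=12
PC=3  beq  r0, r3, L6        | r0=0 r1=10 r2=0 r3=0 r4=12  [TAKEN]
PC=4  nor  r3, r3, r4        | r0=0 r1=10 r2=0 r3=65523 r4=12
PC=6  xor  r4, r4, r4        | r0=0 r1=10 r2=0 r3=65523 r4=0

6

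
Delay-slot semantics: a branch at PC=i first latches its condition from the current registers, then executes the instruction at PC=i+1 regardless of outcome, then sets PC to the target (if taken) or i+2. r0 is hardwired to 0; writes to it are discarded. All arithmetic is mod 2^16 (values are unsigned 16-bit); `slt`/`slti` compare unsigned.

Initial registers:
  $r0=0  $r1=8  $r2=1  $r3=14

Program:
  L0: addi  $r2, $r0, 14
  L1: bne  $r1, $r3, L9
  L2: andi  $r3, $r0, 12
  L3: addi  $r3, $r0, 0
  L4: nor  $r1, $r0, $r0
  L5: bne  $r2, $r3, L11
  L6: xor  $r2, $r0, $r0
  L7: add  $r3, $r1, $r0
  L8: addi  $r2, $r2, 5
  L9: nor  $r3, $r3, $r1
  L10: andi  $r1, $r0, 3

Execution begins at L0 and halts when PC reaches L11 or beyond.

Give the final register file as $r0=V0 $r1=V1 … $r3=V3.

$r0=0 $r1=0 $r2=14 $r3=65527

  step pc=0: addi  $r2, $r0, 14  regs=(0,8,14,14)
  step pc=1: bne  $r1, $r3, L9  cond=T  regs=(0,8,14,14)
  step pc=2: andi  $r3, $r0, 12  regs=(0,8,14,0)
  step pc=9: nor  $r3, $r3, $r1  regs=(0,8,14,65527)
  step pc=10: andi  $r1, $r0, 3  regs=(0,0,14,65527)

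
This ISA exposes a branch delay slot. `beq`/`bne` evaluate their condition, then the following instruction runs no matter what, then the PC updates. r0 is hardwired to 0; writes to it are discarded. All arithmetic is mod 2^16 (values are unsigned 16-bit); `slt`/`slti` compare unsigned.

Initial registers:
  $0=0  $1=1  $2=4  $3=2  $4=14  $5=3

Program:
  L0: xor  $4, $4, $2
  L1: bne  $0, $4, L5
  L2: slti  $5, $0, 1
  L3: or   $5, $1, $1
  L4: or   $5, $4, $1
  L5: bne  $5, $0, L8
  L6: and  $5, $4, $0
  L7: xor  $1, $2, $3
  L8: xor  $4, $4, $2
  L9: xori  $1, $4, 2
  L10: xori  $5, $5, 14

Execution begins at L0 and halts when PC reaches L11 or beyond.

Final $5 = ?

14

#0 xor  $4, $4, $2 ; 0/1/4/2/10/3
#1 bne  $0, $4, L5 ; 0/1/4/2/10/3 ; →target
#2 slti  $5, $0, 1 ; 0/1/4/2/10/1
#5 bne  $5, $0, L8 ; 0/1/4/2/10/1 ; →target
#6 and  $5, $4, $0 ; 0/1/4/2/10/0
#8 xor  $4, $4, $2 ; 0/1/4/2/14/0
#9 xori  $1, $4, 2 ; 0/12/4/2/14/0
#10 xori  $5, $5, 14 ; 0/12/4/2/14/14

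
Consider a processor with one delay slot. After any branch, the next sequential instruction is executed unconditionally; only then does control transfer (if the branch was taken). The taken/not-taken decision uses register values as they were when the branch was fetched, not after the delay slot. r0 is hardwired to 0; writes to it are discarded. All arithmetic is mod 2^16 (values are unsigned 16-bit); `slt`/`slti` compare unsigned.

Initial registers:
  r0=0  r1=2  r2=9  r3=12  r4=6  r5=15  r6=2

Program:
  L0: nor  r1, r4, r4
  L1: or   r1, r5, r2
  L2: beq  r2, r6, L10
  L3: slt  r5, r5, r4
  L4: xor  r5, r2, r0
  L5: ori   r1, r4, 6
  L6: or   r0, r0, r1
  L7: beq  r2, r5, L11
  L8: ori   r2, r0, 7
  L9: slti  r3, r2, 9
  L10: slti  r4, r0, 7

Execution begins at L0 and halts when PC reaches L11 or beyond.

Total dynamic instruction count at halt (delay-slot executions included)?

9

  step pc=0: nor  r1, r4, r4  regs=(0,65529,9,12,6,15,2)
  step pc=1: or   r1, r5, r2  regs=(0,15,9,12,6,15,2)
  step pc=2: beq  r2, r6, L10  cond=F  regs=(0,15,9,12,6,15,2)
  step pc=3: slt  r5, r5, r4  regs=(0,15,9,12,6,0,2)
  step pc=4: xor  r5, r2, r0  regs=(0,15,9,12,6,9,2)
  step pc=5: ori   r1, r4, 6  regs=(0,6,9,12,6,9,2)
  step pc=6: or   r0, r0, r1  regs=(0,6,9,12,6,9,2)
  step pc=7: beq  r2, r5, L11  cond=T  regs=(0,6,9,12,6,9,2)
  step pc=8: ori   r2, r0, 7  regs=(0,6,7,12,6,9,2)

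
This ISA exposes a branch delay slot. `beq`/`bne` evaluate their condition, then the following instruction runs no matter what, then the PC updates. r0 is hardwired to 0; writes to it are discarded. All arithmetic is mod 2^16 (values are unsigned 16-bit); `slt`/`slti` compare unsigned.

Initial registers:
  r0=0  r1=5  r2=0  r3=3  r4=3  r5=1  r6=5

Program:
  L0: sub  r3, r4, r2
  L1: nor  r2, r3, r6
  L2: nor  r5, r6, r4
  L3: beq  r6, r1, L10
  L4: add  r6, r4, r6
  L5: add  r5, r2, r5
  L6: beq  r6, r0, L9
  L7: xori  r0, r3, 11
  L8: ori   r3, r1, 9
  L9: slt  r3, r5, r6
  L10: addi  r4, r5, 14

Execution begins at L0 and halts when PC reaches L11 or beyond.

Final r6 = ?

PC=0  sub  r3, r4, r2        | r0=0 r1=5 r2=0 r3=3 r4=3 r5=1 r6=5
PC=1  nor  r2, r3, r6        | r0=0 r1=5 r2=65528 r3=3 r4=3 r5=1 r6=5
PC=2  nor  r5, r6, r4        | r0=0 r1=5 r2=65528 r3=3 r4=3 r5=65528 r6=5
PC=3  beq  r6, r1, L10       | r0=0 r1=5 r2=65528 r3=3 r4=3 r5=65528 r6=5  [TAKEN]
PC=4  add  r6, r4, r6        | r0=0 r1=5 r2=65528 r3=3 r4=3 r5=65528 r6=8
PC=10 addi  r4, r5, 14       | r0=0 r1=5 r2=65528 r3=3 r4=6 r5=65528 r6=8

8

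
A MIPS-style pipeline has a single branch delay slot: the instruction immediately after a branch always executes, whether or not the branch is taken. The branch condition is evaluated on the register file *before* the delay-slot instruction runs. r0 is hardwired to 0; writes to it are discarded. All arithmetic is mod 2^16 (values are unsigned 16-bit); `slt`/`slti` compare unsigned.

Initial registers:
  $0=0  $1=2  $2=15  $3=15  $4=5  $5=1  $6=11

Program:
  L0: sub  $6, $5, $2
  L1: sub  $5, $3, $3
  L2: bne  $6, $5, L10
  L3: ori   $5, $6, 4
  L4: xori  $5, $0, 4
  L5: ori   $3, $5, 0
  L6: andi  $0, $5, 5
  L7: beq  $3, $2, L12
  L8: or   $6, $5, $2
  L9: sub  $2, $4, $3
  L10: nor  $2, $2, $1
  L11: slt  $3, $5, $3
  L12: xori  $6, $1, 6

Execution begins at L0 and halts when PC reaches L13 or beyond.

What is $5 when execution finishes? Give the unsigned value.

65526

  step pc=0: sub  $6, $5, $2  regs=(0,2,15,15,5,1,65522)
  step pc=1: sub  $5, $3, $3  regs=(0,2,15,15,5,0,65522)
  step pc=2: bne  $6, $5, L10  cond=T  regs=(0,2,15,15,5,0,65522)
  step pc=3: ori   $5, $6, 4  regs=(0,2,15,15,5,65526,65522)
  step pc=10: nor  $2, $2, $1  regs=(0,2,65520,15,5,65526,65522)
  step pc=11: slt  $3, $5, $3  regs=(0,2,65520,0,5,65526,65522)
  step pc=12: xori  $6, $1, 6  regs=(0,2,65520,0,5,65526,4)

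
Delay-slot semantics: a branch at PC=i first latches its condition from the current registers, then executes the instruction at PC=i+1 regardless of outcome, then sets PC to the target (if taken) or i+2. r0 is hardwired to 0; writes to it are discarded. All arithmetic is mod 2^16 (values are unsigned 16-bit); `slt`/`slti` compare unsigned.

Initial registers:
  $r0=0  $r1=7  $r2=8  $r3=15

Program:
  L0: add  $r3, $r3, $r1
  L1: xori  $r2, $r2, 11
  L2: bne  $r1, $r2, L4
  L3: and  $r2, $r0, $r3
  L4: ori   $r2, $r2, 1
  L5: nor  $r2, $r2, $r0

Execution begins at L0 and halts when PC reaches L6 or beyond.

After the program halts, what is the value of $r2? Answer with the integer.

65534

#0 add  $r3, $r3, $r1 ; 0/7/8/22
#1 xori  $r2, $r2, 11 ; 0/7/3/22
#2 bne  $r1, $r2, L4 ; 0/7/3/22 ; →target
#3 and  $r2, $r0, $r3 ; 0/7/0/22
#4 ori   $r2, $r2, 1 ; 0/7/1/22
#5 nor  $r2, $r2, $r0 ; 0/7/65534/22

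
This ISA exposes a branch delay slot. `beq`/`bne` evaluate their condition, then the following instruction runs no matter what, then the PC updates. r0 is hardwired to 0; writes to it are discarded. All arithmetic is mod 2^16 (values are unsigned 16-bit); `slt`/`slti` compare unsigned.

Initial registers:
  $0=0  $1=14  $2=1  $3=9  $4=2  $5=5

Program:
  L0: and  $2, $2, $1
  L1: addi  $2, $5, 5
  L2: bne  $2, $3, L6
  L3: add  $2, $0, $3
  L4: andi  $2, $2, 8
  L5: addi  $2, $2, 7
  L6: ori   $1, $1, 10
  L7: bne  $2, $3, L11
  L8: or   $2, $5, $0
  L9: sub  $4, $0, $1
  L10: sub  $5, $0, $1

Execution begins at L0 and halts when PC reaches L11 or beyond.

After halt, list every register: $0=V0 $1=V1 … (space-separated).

$0=0 $1=14 $2=5 $3=9 $4=65522 $5=65522

PC=0  and  $2, $2, $1        | $0=0 $1=14 $2=0 $3=9 $4=2 $5=5
PC=1  addi  $2, $5, 5        | $0=0 $1=14 $2=10 $3=9 $4=2 $5=5
PC=2  bne  $2, $3, L6        | $0=0 $1=14 $2=10 $3=9 $4=2 $5=5  [TAKEN]
PC=3  add  $2, $0, $3        | $0=0 $1=14 $2=9 $3=9 $4=2 $5=5
PC=6  ori   $1, $1, 10       | $0=0 $1=14 $2=9 $3=9 $4=2 $5=5
PC=7  bne  $2, $3, L11       | $0=0 $1=14 $2=9 $3=9 $4=2 $5=5  [not taken]
PC=8  or   $2, $5, $0        | $0=0 $1=14 $2=5 $3=9 $4=2 $5=5
PC=9  sub  $4, $0, $1        | $0=0 $1=14 $2=5 $3=9 $4=65522 $5=5
PC=10 sub  $5, $0, $1        | $0=0 $1=14 $2=5 $3=9 $4=65522 $5=65522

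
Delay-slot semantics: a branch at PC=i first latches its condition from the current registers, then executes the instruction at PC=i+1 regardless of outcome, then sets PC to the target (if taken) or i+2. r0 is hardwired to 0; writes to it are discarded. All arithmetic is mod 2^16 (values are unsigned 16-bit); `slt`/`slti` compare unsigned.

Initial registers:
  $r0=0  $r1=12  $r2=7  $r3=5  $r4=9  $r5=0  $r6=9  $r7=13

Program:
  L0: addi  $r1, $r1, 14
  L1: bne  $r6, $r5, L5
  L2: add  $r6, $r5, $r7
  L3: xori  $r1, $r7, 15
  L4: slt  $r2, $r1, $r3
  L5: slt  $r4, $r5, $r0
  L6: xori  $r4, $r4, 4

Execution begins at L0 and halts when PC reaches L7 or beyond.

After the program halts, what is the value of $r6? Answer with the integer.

PC=0  addi  $r1, $r1, 14     | $r0=0 $r1=26 $r2=7 $r3=5 $r4=9 $r5=0 $r6=9 $r7=13
PC=1  bne  $r6, $r5, L5      | $r0=0 $r1=26 $r2=7 $r3=5 $r4=9 $r5=0 $r6=9 $r7=13  [TAKEN]
PC=2  add  $r6, $r5, $r7     | $r0=0 $r1=26 $r2=7 $r3=5 $r4=9 $r5=0 $r6=13 $r7=13
PC=5  slt  $r4, $r5, $r0     | $r0=0 $r1=26 $r2=7 $r3=5 $r4=0 $r5=0 $r6=13 $r7=13
PC=6  xori  $r4, $r4, 4      | $r0=0 $r1=26 $r2=7 $r3=5 $r4=4 $r5=0 $r6=13 $r7=13

13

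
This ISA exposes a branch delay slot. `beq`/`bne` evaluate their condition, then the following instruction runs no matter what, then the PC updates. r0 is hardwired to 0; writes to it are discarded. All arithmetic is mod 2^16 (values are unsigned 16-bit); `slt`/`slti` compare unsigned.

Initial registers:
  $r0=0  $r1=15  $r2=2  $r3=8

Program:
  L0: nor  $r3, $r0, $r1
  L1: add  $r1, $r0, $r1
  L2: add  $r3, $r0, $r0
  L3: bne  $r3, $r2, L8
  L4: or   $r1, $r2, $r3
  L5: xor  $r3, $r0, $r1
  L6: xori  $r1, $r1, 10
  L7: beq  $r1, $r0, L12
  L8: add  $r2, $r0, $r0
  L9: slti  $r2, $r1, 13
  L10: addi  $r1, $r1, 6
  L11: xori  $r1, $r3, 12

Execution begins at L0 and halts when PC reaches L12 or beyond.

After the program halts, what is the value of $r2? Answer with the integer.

1

  step pc=0: nor  $r3, $r0, $r1  regs=(0,15,2,65520)
  step pc=1: add  $r1, $r0, $r1  regs=(0,15,2,65520)
  step pc=2: add  $r3, $r0, $r0  regs=(0,15,2,0)
  step pc=3: bne  $r3, $r2, L8  cond=T  regs=(0,15,2,0)
  step pc=4: or   $r1, $r2, $r3  regs=(0,2,2,0)
  step pc=8: add  $r2, $r0, $r0  regs=(0,2,0,0)
  step pc=9: slti  $r2, $r1, 13  regs=(0,2,1,0)
  step pc=10: addi  $r1, $r1, 6  regs=(0,8,1,0)
  step pc=11: xori  $r1, $r3, 12  regs=(0,12,1,0)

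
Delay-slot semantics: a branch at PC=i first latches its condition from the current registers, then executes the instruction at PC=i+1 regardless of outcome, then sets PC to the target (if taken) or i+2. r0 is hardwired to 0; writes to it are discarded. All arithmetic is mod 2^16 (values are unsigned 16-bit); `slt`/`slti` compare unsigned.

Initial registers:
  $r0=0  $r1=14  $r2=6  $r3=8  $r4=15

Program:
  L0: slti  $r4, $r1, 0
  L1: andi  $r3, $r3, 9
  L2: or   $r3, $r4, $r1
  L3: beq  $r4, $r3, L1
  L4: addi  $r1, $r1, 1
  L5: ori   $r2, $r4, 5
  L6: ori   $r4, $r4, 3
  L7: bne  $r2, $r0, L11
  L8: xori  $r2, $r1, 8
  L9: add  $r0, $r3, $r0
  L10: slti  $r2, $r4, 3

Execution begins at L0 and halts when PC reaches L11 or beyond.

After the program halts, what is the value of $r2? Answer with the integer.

7

#0 slti  $r4, $r1, 0 ; 0/14/6/8/0
#1 andi  $r3, $r3, 9 ; 0/14/6/8/0
#2 or   $r3, $r4, $r1 ; 0/14/6/14/0
#3 beq  $r4, $r3, L1 ; 0/14/6/14/0 ; →fallthru
#4 addi  $r1, $r1, 1 ; 0/15/6/14/0
#5 ori   $r2, $r4, 5 ; 0/15/5/14/0
#6 ori   $r4, $r4, 3 ; 0/15/5/14/3
#7 bne  $r2, $r0, L11 ; 0/15/5/14/3 ; →target
#8 xori  $r2, $r1, 8 ; 0/15/7/14/3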